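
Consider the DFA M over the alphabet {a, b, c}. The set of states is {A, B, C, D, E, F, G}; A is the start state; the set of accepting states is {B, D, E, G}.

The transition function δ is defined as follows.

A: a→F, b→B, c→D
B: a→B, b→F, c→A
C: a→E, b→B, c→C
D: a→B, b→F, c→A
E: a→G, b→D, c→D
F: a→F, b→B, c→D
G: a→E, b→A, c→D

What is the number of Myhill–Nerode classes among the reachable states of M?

2

Reachable states from the start: {A,B,D,F}. Unreachable: {C,E,G} — drop them.
Initial partition by acceptance: {B,D} | {A,F}.
The partition is now stable with 2 blocks: {B,D} | {A,F}.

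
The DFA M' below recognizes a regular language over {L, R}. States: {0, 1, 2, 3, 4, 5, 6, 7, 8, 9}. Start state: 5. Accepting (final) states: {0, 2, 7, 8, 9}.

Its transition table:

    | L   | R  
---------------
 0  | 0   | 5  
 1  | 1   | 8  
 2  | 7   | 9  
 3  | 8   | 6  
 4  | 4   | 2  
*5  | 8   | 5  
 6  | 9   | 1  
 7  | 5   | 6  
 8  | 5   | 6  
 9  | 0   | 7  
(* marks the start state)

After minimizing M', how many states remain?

States {2,3,4} cannot be reached from the start state, so discard them.
Start with accepting vs non-accepting: {0,7,8,9} | {1,5,6}.
On input L, block {0,7,8,9} splits into {0,9} and {7,8}.
Split {0,9} by δ(·,R) → {0} and {9}.
Split {1,5,6} by δ(·,L) → {1} and {5} and {6}.
Stable partition: {0} | {1} | {7,8} | {9} | {5} | {6} — 6 equivalence classes.

6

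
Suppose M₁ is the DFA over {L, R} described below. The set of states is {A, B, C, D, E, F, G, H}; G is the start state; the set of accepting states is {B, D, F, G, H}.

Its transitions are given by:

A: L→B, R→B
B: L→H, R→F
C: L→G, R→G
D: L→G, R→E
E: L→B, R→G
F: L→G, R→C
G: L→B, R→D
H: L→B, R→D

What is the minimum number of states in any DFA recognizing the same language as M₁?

3

Reachable states from the start: {B,C,D,E,F,G,H}. Unreachable: {A} — drop them.
Initial partition by acceptance: {B,D,F,G,H} | {C,E}.
On input R, block {B,D,F,G,H} splits into {B,G,H} and {D,F}.
Stable partition: {B,G,H} | {C,E} | {D,F} — 3 equivalence classes.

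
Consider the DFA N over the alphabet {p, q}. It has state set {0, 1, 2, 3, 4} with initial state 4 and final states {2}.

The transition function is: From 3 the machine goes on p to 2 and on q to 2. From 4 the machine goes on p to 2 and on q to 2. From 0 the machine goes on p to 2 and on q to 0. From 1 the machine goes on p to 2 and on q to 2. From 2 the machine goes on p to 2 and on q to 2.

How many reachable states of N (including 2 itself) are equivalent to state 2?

First remove the unreachable states {0,1,3}; 2 states remain.
Start with accepting vs non-accepting: {2} | {4}.
No further refinement is possible. Final partition (2 blocks): {2} | {4}.
State 2 belongs to the block {2}, which has 1 states.

1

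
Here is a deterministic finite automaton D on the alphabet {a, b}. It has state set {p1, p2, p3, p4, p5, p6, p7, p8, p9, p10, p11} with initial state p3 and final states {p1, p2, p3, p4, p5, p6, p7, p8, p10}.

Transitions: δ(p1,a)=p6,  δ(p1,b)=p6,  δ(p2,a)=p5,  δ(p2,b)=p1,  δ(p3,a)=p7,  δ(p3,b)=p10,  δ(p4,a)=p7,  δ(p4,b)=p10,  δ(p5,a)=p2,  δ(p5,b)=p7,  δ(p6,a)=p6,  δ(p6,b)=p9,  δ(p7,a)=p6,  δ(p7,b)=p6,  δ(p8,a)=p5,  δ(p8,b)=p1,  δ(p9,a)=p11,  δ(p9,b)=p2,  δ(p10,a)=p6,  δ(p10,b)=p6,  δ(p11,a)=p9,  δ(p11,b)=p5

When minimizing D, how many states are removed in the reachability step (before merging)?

2

BFS from p3 reaches {p1, p2, p3, p5, p6, p7, p9, p10, p11}; the 2 state(s) p4, p8 are never visited.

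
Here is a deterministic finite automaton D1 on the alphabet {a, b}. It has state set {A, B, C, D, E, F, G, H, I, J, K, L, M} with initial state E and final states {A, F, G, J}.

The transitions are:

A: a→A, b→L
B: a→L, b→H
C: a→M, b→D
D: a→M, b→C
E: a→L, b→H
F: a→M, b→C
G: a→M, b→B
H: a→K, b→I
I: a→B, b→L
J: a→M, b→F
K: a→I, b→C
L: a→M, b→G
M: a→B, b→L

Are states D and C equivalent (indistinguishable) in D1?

Reachable states from the start: {B,C,D,E,G,H,I,K,L,M}. Unreachable: {A,F,J} — drop them.
Initial partition by acceptance: {G} | {B,C,D,E,H,I,K,L,M}.
On input b, block {B,C,D,E,H,I,K,L,M} splits into {B,C,D,E,H,I,K,M} and {L}.
Refine {B,C,D,E,H,I,K,M} on symbol a: members go to different blocks, giving {C,D,H,I,K,M} and {B,E}.
On input a, block {C,D,H,I,K,M} splits into {C,D,H,K} and {I,M}.
Split {C,D,H,K} by δ(·,a) → {C,D,K} and {H}.
The partition is now stable with 6 blocks: {G} | {C,D,K} | {L} | {B,E} | {I,M} | {H}.
D and C lie in the same block of the stable partition, so they are equivalent — no string distinguishes them.

Yes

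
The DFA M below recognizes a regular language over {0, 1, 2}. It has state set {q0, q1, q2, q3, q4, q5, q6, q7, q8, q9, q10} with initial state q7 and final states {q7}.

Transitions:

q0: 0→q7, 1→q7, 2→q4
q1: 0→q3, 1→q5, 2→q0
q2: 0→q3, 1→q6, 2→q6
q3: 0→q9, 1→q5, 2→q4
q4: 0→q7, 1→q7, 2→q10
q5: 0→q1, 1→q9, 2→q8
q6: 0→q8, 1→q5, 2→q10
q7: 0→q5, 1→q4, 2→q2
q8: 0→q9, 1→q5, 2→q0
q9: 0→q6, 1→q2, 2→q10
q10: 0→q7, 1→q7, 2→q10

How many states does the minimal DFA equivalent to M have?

4

Start with accepting vs non-accepting: {q7} | {q0,q1,q2,q3,q4,q5,q6,q8,q9,q10}.
On input 0, block {q0,q1,q2,q3,q4,q5,q6,q8,q9,q10} splits into {q1,q2,q3,q5,q6,q8,q9} and {q0,q4,q10}.
Split {q1,q2,q3,q5,q6,q8,q9} by δ(·,2) → {q1,q3,q6,q8,q9} and {q2,q5}.
No further refinement is possible. Final partition (4 blocks): {q7} | {q1,q3,q6,q8,q9} | {q0,q4,q10} | {q2,q5}.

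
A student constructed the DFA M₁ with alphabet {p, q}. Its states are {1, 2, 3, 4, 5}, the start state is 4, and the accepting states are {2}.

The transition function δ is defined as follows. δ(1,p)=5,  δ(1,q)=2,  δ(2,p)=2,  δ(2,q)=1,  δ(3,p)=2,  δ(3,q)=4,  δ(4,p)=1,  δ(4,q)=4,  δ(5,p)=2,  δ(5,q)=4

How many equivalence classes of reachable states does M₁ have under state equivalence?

States {3} cannot be reached from the start state, so discard them.
Start with accepting vs non-accepting: {2} | {1,4,5}.
Refine {1,4,5} on symbol p: members go to different blocks, giving {1,4} and {5}.
Refine {1,4} on symbol p: members go to different blocks, giving {1} and {4}.
Stable partition: {2} | {1} | {5} | {4} — 4 equivalence classes.

4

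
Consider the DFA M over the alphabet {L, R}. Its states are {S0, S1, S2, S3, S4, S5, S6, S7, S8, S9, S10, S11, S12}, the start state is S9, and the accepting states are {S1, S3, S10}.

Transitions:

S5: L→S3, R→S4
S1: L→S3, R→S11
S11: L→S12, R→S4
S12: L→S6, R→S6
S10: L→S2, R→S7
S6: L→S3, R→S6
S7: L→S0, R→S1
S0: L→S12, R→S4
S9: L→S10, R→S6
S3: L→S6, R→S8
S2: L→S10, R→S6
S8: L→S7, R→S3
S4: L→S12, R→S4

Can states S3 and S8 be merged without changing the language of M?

No

First remove the unreachable states {S5}; 12 states remain.
P0 = {S1,S3,S10} | {S0,S2,S4,S6,S7,S8,S9,S11,S12}.
Split {S1,S3,S10} by δ(·,L) → {S3,S10} and {S1}.
On input L, block {S0,S2,S4,S6,S7,S8,S9,S11,S12} splits into {S0,S4,S7,S8,S11,S12} and {S2,S6,S9}.
Split {S0,S4,S7,S8,S11,S12} by δ(·,L) → {S0,S4,S7,S8,S11} and {S12}.
Split {S0,S4,S7,S8,S11} by δ(·,L) → {S0,S4,S11} and {S7,S8}.
On input L, block {S7,S8} splits into {S7} and {S8}.
On input R, block {S3,S10} splits into {S3} and {S10}.
On input L, block {S2,S6,S9} splits into {S2,S9} and {S6}.
Stable partition: {S3} | {S0,S4,S11} | {S1} | {S2,S9} | {S12} | {S7} | {S8} | {S10} | {S6} — 9 equivalence classes.
S3 and S8 end up in different blocks, so they are distinguishable. For instance, the string 'ε' is accepted from only S3.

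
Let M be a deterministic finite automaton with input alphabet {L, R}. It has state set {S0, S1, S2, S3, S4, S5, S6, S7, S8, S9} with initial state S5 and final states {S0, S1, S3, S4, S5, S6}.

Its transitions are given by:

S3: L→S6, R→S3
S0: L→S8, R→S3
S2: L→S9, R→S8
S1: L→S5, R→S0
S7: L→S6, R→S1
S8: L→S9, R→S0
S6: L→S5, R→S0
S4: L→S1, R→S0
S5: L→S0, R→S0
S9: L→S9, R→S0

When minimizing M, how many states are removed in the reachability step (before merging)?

4

No path from S5 leads to S1, S2, S4, S7; the other 6 states are all reachable.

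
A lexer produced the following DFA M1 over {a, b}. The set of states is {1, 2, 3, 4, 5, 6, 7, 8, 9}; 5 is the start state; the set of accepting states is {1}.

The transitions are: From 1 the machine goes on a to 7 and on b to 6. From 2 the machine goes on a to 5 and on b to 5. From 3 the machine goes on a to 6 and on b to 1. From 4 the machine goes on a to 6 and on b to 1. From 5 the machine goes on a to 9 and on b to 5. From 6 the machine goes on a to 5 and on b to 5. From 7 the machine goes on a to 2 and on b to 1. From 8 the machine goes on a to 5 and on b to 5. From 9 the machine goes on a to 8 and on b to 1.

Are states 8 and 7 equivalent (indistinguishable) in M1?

First remove the unreachable states {3,4}; 7 states remain.
P0 = {1} | {2,5,6,7,8,9}.
On input b, block {2,5,6,7,8,9} splits into {2,5,6,8} and {7,9}.
On input a, block {2,5,6,8} splits into {2,6,8} and {5}.
No further refinement is possible. Final partition (4 blocks): {1} | {2,6,8} | {7,9} | {5}.
8 and 7 end up in different blocks, so they are distinguishable. For instance, the string 'b' is accepted from only 7.

No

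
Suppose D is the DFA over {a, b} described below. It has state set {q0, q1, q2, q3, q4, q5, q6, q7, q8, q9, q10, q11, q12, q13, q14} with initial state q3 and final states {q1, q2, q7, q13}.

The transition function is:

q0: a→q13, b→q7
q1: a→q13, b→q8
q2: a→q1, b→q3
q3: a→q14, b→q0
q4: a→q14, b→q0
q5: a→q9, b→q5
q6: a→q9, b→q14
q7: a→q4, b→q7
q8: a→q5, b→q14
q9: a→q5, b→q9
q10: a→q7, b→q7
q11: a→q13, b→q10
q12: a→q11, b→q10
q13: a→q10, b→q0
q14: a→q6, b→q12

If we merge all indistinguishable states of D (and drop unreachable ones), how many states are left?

10

States {q1,q2,q8} cannot be reached from the start state, so discard them.
Start with accepting vs non-accepting: {q7,q13} | {q0,q3,q4,q5,q6,q9,q10,q11,q12,q14}.
Refine {q7,q13} on symbol b: members go to different blocks, giving {q7} and {q13}.
Refine {q0,q3,q4,q5,q6,q9,q10,q11,q12,q14} on symbol a: members go to different blocks, giving {q3,q4,q5,q6,q9,q12,q14} and {q0,q11} and {q10}.
On input a, block {q3,q4,q5,q6,q9,q12,q14} splits into {q3,q4,q5,q6,q9,q14} and {q12}.
On input b, block {q3,q4,q5,q6,q9,q14} splits into {q5,q6,q9} and {q3,q4} and {q14}.
Refine {q5,q6,q9} on symbol b: members go to different blocks, giving {q5,q9} and {q6}.
On input b, block {q0,q11} splits into {q0} and {q11}.
Stable partition: {q7} | {q5,q9} | {q13} | {q0} | {q10} | {q12} | {q3,q4} | {q14} | {q6} | {q11} — 10 equivalence classes.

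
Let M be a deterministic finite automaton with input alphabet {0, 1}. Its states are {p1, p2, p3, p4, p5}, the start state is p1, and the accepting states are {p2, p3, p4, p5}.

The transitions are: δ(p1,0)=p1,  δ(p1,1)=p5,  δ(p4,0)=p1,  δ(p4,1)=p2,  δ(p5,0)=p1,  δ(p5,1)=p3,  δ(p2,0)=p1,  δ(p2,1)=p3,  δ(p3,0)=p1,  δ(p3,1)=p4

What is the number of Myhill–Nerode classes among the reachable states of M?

All states are reachable from the start state.
Initial partition by acceptance: {p2,p3,p4,p5} | {p1}.
No further refinement is possible. Final partition (2 blocks): {p2,p3,p4,p5} | {p1}.

2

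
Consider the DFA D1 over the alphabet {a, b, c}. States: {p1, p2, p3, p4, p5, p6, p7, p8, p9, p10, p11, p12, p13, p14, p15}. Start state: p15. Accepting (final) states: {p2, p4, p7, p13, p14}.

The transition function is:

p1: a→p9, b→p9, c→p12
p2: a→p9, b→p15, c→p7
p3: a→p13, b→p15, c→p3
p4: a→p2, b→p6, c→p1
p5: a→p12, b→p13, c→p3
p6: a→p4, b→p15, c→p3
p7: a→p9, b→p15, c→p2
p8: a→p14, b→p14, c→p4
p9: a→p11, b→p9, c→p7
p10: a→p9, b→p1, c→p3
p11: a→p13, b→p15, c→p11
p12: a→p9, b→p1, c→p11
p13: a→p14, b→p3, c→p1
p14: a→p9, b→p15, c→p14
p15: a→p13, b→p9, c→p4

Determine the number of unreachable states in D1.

No path from p15 leads to p5, p8, p10; the other 12 states are all reachable.

3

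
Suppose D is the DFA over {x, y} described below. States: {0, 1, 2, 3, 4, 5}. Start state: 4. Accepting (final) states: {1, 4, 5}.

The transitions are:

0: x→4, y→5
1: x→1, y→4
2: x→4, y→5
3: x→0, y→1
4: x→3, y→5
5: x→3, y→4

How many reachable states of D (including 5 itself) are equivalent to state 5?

2

States {2} cannot be reached from the start state, so discard them.
Initial partition by acceptance: {1,4,5} | {0,3}.
Split {1,4,5} by δ(·,x) → {4,5} and {1}.
Split {0,3} by δ(·,x) → {0} and {3}.
Stable partition: {4,5} | {0} | {1} | {3} — 4 equivalence classes.
The equivalence class containing 5 is {4,5}, of size 2.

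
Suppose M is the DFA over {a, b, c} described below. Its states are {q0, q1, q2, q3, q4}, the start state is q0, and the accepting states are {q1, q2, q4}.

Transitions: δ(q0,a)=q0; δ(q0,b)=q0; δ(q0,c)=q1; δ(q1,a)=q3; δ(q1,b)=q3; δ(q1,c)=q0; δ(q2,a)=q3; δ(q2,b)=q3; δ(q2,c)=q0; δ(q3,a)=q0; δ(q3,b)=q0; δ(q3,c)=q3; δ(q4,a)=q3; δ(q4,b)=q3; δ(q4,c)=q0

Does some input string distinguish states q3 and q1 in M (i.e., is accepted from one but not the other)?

States {q2,q4} cannot be reached from the start state, so discard them.
P0 = {q1} | {q0,q3}.
Refine {q0,q3} on symbol c: members go to different blocks, giving {q0} and {q3}.
No further refinement is possible. Final partition (3 blocks): {q1} | {q0} | {q3}.
q3 and q1 end up in different blocks, so they are distinguishable. For instance, the string 'ε' is accepted from only q1.

Yes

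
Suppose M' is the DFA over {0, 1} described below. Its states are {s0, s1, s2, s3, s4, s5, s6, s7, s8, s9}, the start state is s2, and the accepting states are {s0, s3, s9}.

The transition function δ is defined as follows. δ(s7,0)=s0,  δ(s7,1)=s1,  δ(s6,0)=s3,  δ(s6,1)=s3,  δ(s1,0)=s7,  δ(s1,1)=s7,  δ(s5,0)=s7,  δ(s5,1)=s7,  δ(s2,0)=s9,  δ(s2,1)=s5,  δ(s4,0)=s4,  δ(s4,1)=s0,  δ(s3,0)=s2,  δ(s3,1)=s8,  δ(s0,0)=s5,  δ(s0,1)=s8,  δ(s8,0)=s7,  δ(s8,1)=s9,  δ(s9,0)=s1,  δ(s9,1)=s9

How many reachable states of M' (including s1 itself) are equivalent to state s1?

Reachable states from the start: {s0,s1,s2,s5,s7,s8,s9}. Unreachable: {s3,s4,s6} — drop them.
P0 = {s0,s9} | {s1,s2,s5,s7,s8}.
Refine {s0,s9} on symbol 1: members go to different blocks, giving {s0} and {s9}.
On input 0, block {s1,s2,s5,s7,s8} splits into {s1,s5,s8} and {s2} and {s7}.
Refine {s1,s5,s8} on symbol 1: members go to different blocks, giving {s1,s5} and {s8}.
No further refinement is possible. Final partition (6 blocks): {s0} | {s1,s5} | {s9} | {s2} | {s7} | {s8}.
The equivalence class containing s1 is {s1,s5}, of size 2.

2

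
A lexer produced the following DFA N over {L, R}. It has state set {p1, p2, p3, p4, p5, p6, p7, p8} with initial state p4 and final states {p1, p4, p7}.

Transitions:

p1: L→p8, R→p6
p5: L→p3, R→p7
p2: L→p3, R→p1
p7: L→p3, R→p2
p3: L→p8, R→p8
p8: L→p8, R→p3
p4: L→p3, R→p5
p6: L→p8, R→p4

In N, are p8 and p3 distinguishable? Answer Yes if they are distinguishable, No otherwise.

No

Initial partition by acceptance: {p1,p4,p7} | {p2,p3,p5,p6,p8}.
Refine {p2,p3,p5,p6,p8} on symbol R: members go to different blocks, giving {p2,p5,p6} and {p3,p8}.
Stable partition: {p1,p4,p7} | {p2,p5,p6} | {p3,p8} — 3 equivalence classes.
p8 and p3 lie in the same block of the stable partition, so they are equivalent — no string distinguishes them.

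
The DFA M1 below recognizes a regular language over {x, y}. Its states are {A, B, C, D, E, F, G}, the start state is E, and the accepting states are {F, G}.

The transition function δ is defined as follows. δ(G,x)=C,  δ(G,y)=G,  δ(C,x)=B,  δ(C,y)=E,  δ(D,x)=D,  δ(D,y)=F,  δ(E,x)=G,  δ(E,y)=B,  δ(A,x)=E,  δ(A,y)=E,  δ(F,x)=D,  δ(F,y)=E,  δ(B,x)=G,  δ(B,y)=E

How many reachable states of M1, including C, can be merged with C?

1

First remove the unreachable states {A,D,F}; 4 states remain.
Start with accepting vs non-accepting: {G} | {B,C,E}.
Refine {B,C,E} on symbol x: members go to different blocks, giving {B,E} and {C}.
Stable partition: {G} | {B,E} | {C} — 3 equivalence classes.
State C belongs to the block {C}, which has 1 states.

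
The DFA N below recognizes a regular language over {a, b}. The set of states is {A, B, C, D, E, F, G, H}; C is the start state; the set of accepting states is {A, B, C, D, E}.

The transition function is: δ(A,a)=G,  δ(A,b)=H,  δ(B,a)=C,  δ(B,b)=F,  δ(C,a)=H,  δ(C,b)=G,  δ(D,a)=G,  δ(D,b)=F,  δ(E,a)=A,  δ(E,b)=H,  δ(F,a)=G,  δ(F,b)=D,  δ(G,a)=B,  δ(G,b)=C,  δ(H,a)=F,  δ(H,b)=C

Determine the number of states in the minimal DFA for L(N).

First remove the unreachable states {A,E}; 6 states remain.
P0 = {B,C,D} | {F,G,H}.
Split {B,C,D} by δ(·,a) → {C,D} and {B}.
Refine {F,G,H} on symbol a: members go to different blocks, giving {F,H} and {G}.
Refine {C,D} on symbol a: members go to different blocks, giving {C} and {D}.
On input a, block {F,H} splits into {F} and {H}.
Stable partition: {C} | {F} | {B} | {G} | {D} | {H} — 6 equivalence classes.

6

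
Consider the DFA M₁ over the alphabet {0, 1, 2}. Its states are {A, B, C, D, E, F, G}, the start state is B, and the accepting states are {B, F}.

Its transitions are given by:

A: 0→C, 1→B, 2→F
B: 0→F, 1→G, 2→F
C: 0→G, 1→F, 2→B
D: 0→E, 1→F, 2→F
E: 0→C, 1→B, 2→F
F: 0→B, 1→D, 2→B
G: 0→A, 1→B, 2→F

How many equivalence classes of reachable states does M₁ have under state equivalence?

Start with accepting vs non-accepting: {B,F} | {A,C,D,E,G}.
No further refinement is possible. Final partition (2 blocks): {B,F} | {A,C,D,E,G}.

2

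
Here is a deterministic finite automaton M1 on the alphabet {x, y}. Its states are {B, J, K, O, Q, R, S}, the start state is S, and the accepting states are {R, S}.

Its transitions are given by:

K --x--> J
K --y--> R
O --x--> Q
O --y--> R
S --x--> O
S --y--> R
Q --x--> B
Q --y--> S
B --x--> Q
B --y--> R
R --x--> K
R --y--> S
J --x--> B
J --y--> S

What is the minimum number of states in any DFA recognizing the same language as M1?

Start with accepting vs non-accepting: {R,S} | {B,J,K,O,Q}.
No further refinement is possible. Final partition (2 blocks): {R,S} | {B,J,K,O,Q}.

2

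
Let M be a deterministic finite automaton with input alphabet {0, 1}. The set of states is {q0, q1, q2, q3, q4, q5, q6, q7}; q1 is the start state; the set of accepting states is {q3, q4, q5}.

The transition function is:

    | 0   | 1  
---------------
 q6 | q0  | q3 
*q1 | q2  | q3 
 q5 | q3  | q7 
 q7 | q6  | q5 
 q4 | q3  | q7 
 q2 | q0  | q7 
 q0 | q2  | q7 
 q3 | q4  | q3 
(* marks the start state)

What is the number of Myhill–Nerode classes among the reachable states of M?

5

Initial partition by acceptance: {q3,q4,q5} | {q0,q1,q2,q6,q7}.
On input 1, block {q3,q4,q5} splits into {q4,q5} and {q3}.
Split {q0,q1,q2,q6,q7} by δ(·,1) → {q0,q2} and {q1,q6} and {q7}.
Stable partition: {q4,q5} | {q0,q2} | {q3} | {q1,q6} | {q7} — 5 equivalence classes.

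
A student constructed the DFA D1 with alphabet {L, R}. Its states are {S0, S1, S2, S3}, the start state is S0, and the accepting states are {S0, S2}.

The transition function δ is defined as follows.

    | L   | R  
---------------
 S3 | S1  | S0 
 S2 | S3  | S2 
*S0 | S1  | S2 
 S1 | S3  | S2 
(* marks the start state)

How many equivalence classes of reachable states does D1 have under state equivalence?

2

P0 = {S0,S2} | {S1,S3}.
No further refinement is possible. Final partition (2 blocks): {S0,S2} | {S1,S3}.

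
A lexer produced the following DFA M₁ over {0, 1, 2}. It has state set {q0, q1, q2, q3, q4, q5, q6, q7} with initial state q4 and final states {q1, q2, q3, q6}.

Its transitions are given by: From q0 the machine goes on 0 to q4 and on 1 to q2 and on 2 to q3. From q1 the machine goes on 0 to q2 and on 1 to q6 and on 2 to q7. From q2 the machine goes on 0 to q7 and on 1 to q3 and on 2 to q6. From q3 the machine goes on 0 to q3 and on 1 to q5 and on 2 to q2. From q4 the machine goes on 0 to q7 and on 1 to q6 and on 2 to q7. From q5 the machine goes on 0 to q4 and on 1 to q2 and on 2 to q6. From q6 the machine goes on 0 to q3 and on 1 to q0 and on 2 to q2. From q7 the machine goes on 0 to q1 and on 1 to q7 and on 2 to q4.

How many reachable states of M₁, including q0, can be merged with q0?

Every state is reachable, so we keep all 8.
Start with accepting vs non-accepting: {q1,q2,q3,q6} | {q0,q4,q5,q7}.
Split {q1,q2,q3,q6} by δ(·,0) → {q1,q3,q6} and {q2}.
Refine {q1,q3,q6} on symbol 0: members go to different blocks, giving {q3,q6} and {q1}.
On input 0, block {q0,q4,q5,q7} splits into {q0,q4,q5} and {q7}.
Refine {q0,q4,q5} on symbol 0: members go to different blocks, giving {q0,q5} and {q4}.
Stable partition: {q3,q6} | {q0,q5} | {q2} | {q1} | {q7} | {q4} — 6 equivalence classes.
State q0 belongs to the block {q0,q5}, which has 2 states.

2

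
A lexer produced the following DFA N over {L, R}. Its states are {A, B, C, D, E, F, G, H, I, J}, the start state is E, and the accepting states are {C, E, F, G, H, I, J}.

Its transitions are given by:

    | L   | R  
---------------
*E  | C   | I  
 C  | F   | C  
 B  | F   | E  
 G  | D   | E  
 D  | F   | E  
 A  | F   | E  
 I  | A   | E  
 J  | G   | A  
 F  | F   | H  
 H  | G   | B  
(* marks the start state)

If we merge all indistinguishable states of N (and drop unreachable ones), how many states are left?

6

Reachable states from the start: {A,B,C,D,E,F,G,H,I}. Unreachable: {J} — drop them.
Start with accepting vs non-accepting: {C,E,F,G,H,I} | {A,B,D}.
Split {C,E,F,G,H,I} by δ(·,L) → {C,E,F,H} and {G,I}.
Split {C,E,F,H} by δ(·,L) → {C,E,F} and {H}.
Split {C,E,F} by δ(·,R) → {C} and {E} and {F}.
No further refinement is possible. Final partition (6 blocks): {C} | {A,B,D} | {G,I} | {H} | {E} | {F}.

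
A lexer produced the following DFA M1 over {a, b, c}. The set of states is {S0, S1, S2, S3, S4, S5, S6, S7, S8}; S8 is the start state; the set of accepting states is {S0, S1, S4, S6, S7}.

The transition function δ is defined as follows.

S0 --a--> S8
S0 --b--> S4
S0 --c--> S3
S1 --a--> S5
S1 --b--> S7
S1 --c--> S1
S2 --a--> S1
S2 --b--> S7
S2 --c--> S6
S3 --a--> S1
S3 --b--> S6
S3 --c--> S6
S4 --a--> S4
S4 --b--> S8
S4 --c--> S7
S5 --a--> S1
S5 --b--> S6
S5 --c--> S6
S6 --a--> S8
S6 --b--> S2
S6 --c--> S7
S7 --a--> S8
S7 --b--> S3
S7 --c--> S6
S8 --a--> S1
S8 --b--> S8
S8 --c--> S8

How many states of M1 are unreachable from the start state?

2

Starting at S8 and following transitions, the reachable set is {S1, S2, S3, S5, S6, S7, S8}. That leaves S0, S4 unreachable — 2 in total.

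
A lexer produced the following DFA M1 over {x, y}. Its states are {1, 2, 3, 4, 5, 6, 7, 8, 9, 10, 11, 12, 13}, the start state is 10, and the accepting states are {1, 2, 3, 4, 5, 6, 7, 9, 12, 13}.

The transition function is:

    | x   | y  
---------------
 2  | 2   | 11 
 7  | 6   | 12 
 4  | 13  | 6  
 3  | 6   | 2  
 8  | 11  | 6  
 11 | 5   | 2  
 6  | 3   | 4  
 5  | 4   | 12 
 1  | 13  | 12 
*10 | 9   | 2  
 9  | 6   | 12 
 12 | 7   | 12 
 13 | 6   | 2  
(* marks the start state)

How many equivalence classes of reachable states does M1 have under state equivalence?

6

First remove the unreachable states {1,8}; 11 states remain.
P0 = {2,3,4,5,6,7,9,12,13} | {10,11}.
Split {2,3,4,5,6,7,9,12,13} by δ(·,y) → {3,4,5,6,7,9,12,13} and {2}.
On input y, block {3,4,5,6,7,9,12,13} splits into {4,5,6,7,9,12} and {3,13}.
Refine {4,5,6,7,9,12} on symbol x: members go to different blocks, giving {5,7,9,12} and {4,6}.
Split {5,7,9,12} by δ(·,x) → {5,7,9} and {12}.
Stable partition: {5,7,9} | {10,11} | {2} | {3,13} | {4,6} | {12} — 6 equivalence classes.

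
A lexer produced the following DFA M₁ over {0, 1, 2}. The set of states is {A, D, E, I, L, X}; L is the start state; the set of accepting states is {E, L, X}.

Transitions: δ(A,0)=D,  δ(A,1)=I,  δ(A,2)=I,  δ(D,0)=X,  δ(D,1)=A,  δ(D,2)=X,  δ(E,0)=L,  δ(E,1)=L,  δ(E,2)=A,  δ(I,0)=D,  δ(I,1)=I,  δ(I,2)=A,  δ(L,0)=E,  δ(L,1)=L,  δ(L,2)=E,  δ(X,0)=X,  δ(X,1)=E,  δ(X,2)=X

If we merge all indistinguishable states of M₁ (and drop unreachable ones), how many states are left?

5

Initial partition by acceptance: {E,L,X} | {A,D,I}.
Refine {E,L,X} on symbol 2: members go to different blocks, giving {L,X} and {E}.
On input 0, block {L,X} splits into {L} and {X}.
Split {A,D,I} by δ(·,0) → {A,I} and {D}.
Stable partition: {L} | {A,I} | {E} | {X} | {D} — 5 equivalence classes.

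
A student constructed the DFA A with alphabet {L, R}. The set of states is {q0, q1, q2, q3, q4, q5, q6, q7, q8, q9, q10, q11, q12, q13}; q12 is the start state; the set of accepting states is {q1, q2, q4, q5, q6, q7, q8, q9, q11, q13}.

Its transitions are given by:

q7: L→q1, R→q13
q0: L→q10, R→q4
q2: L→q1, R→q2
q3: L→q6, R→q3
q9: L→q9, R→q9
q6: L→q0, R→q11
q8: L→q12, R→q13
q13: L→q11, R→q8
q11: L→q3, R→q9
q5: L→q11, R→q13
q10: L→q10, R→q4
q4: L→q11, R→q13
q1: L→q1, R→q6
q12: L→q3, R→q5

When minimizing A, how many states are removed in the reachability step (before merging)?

No path from q12 leads to q1, q2, q7; the other 11 states are all reachable.

3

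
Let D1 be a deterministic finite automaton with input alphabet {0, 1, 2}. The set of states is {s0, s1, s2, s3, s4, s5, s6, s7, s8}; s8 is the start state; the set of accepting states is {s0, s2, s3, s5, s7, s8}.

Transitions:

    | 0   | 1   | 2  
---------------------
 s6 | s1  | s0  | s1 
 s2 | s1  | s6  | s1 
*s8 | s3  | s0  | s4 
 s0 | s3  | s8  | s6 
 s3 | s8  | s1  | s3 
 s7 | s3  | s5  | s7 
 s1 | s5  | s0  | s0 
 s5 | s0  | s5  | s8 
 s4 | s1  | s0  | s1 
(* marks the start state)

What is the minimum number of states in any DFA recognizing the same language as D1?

States {s2,s7} cannot be reached from the start state, so discard them.
P0 = {s0,s3,s5,s8} | {s1,s4,s6}.
On input 1, block {s0,s3,s5,s8} splits into {s0,s5,s8} and {s3}.
Refine {s0,s5,s8} on symbol 0: members go to different blocks, giving {s0,s8} and {s5}.
On input 0, block {s1,s4,s6} splits into {s4,s6} and {s1}.
The partition is now stable with 5 blocks: {s0,s8} | {s4,s6} | {s3} | {s5} | {s1}.

5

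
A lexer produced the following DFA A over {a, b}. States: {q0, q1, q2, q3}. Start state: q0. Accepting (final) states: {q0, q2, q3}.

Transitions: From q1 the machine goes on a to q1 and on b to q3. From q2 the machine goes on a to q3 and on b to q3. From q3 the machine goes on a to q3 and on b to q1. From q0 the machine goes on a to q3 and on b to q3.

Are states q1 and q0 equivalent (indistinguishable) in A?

No

First remove the unreachable states {q2}; 3 states remain.
P0 = {q0,q3} | {q1}.
On input b, block {q0,q3} splits into {q0} and {q3}.
Stable partition: {q0} | {q1} | {q3} — 3 equivalence classes.
q1 and q0 end up in different blocks, so they are distinguishable. For instance, the string 'ε' is accepted from only q0.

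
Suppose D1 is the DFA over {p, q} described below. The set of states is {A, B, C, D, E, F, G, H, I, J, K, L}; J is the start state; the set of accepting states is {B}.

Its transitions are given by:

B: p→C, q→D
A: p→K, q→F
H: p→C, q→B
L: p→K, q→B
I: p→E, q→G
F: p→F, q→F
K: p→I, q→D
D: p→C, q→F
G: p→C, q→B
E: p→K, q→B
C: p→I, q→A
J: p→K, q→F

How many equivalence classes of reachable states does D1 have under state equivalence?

First remove the unreachable states {H,L}; 10 states remain.
Start with accepting vs non-accepting: {B} | {A,C,D,E,F,G,I,J,K}.
Split {A,C,D,E,F,G,I,J,K} by δ(·,q) → {A,C,D,F,I,J,K} and {E,G}.
Split {A,C,D,F,I,J,K} by δ(·,p) → {A,C,D,F,J,K} and {I}.
Split {A,C,D,F,J,K} by δ(·,p) → {A,D,F,J} and {C,K}.
On input p, block {A,D,F,J} splits into {A,D,J} and {F}.
The partition is now stable with 6 blocks: {B} | {A,D,J} | {E,G} | {I} | {C,K} | {F}.

6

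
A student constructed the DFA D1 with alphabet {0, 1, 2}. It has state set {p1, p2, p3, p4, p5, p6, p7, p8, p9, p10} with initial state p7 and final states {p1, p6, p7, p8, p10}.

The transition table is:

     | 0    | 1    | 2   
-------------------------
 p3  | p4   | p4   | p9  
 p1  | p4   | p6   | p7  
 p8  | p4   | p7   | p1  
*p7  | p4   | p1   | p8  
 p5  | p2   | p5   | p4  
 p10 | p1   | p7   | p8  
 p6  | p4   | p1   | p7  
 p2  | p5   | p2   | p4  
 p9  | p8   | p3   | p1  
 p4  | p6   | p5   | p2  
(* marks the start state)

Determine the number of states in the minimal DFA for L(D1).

States {p3,p9,p10} cannot be reached from the start state, so discard them.
P0 = {p1,p6,p7,p8} | {p2,p4,p5}.
Refine {p2,p4,p5} on symbol 0: members go to different blocks, giving {p2,p5} and {p4}.
The partition is now stable with 3 blocks: {p1,p6,p7,p8} | {p2,p5} | {p4}.

3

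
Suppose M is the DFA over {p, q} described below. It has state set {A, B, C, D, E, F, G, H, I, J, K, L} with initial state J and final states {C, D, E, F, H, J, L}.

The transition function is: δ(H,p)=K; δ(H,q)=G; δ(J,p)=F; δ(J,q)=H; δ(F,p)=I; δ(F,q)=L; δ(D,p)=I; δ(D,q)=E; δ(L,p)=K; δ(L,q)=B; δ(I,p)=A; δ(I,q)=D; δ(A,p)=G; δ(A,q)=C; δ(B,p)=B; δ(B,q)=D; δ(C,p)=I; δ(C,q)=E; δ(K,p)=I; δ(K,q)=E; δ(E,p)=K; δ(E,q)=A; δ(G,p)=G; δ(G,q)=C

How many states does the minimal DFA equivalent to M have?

5

P0 = {C,D,E,F,H,J,L} | {A,B,G,I,K}.
Split {C,D,E,F,H,J,L} by δ(·,p) → {C,D,E,F,H,L} and {J}.
Refine {C,D,E,F,H,L} on symbol q: members go to different blocks, giving {C,D,F} and {E,H,L}.
Split {A,B,G,I,K} by δ(·,q) → {A,B,G,I} and {K}.
The partition is now stable with 5 blocks: {C,D,F} | {A,B,G,I} | {J} | {E,H,L} | {K}.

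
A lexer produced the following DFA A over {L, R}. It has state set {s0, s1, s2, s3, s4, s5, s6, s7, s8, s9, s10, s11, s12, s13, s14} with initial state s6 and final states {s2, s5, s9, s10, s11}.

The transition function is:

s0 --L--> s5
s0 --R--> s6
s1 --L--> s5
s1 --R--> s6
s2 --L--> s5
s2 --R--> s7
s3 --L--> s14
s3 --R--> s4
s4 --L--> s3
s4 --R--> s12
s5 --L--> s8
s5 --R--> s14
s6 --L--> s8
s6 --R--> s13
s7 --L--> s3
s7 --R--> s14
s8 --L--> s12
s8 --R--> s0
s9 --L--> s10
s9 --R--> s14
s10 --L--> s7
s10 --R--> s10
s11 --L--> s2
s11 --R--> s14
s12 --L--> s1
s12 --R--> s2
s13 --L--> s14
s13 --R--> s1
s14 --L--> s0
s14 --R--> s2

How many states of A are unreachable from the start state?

No path from s6 leads to s9, s10, s11; the other 12 states are all reachable.

3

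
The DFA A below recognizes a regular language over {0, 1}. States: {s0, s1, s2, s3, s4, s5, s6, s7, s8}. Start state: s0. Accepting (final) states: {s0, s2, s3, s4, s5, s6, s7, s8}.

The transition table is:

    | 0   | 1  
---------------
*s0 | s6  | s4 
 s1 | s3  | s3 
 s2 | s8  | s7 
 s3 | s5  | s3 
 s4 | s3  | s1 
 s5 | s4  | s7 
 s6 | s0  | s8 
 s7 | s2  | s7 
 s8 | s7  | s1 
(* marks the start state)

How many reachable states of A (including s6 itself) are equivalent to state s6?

Every state is reachable, so we keep all 9.
Start with accepting vs non-accepting: {s0,s2,s3,s4,s5,s6,s7,s8} | {s1}.
Split {s0,s2,s3,s4,s5,s6,s7,s8} by δ(·,1) → {s0,s2,s3,s5,s6,s7} and {s4,s8}.
On input 0, block {s0,s2,s3,s5,s6,s7} splits into {s0,s3,s6,s7} and {s2,s5}.
On input 0, block {s0,s3,s6,s7} splits into {s0,s6} and {s3,s7}.
Stable partition: {s0,s6} | {s1} | {s4,s8} | {s2,s5} | {s3,s7} — 5 equivalence classes.
The equivalence class containing s6 is {s0,s6}, of size 2.

2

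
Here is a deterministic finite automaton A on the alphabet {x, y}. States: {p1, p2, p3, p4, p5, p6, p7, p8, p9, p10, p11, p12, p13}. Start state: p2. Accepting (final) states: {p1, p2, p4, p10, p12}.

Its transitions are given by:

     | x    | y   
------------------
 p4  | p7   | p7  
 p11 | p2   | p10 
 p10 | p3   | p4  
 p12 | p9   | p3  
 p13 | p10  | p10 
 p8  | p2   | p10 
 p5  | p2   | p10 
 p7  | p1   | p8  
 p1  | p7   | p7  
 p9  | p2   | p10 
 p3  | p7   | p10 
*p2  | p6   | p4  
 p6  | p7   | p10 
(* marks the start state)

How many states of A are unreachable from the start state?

BFS from p2 reaches {p1, p2, p3, p4, p6, p7, p8, p10}; the 5 state(s) p5, p9, p11, p12, p13 are never visited.

5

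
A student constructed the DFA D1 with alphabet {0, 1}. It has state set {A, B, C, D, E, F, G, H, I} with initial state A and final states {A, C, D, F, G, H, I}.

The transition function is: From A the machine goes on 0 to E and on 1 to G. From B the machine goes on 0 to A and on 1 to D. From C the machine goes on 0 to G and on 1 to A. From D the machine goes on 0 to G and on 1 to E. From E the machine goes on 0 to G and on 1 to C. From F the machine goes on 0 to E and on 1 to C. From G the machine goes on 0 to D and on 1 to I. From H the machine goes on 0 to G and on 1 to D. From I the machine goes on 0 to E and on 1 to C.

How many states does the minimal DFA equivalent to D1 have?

Reachable states from the start: {A,C,D,E,G,I}. Unreachable: {B,F,H} — drop them.
P0 = {A,C,D,G,I} | {E}.
Refine {A,C,D,G,I} on symbol 0: members go to different blocks, giving {C,D,G} and {A,I}.
Split {C,D,G} by δ(·,1) → {C,G} and {D}.
On input 0, block {C,G} splits into {C} and {G}.
Split {A,I} by δ(·,1) → {A} and {I}.
The partition is now stable with 6 blocks: {C} | {E} | {A} | {D} | {G} | {I}.

6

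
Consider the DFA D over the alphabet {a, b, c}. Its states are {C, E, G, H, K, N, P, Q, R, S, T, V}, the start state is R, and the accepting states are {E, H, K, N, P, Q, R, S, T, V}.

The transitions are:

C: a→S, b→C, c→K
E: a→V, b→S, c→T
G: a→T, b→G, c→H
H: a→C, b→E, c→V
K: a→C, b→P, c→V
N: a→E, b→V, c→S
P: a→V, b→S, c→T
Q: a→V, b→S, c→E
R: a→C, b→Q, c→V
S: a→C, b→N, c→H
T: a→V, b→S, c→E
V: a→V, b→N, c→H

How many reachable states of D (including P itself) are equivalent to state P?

4

States {G} cannot be reached from the start state, so discard them.
Initial partition by acceptance: {E,H,K,N,P,Q,R,S,T,V} | {C}.
Split {E,H,K,N,P,Q,R,S,T,V} by δ(·,a) → {E,N,P,Q,T,V} and {H,K,R,S}.
On input b, block {E,N,P,Q,T,V} splits into {E,P,Q,T} and {N,V}.
Split {H,K,R,S} by δ(·,b) → {H,K,R} and {S}.
Split {N,V} by δ(·,a) → {N} and {V}.
Stable partition: {E,P,Q,T} | {C} | {H,K,R} | {N} | {S} | {V} — 6 equivalence classes.
The equivalence class containing P is {E,P,Q,T}, of size 4.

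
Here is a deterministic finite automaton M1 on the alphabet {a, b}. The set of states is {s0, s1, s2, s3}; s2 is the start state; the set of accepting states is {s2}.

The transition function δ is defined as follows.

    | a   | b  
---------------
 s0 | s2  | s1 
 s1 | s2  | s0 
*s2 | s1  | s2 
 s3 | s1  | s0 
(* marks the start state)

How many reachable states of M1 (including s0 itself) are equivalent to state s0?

First remove the unreachable states {s3}; 3 states remain.
Initial partition by acceptance: {s2} | {s0,s1}.
The partition is now stable with 2 blocks: {s2} | {s0,s1}.
The equivalence class containing s0 is {s0,s1}, of size 2.

2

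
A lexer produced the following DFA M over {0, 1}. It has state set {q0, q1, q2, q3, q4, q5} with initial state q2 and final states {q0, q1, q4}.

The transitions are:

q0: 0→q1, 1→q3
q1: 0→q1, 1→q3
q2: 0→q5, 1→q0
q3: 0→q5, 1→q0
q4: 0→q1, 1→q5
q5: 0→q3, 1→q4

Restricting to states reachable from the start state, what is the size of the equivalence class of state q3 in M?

Every state is reachable, so we keep all 6.
Initial partition by acceptance: {q0,q1,q4} | {q2,q3,q5}.
Stable partition: {q0,q1,q4} | {q2,q3,q5} — 2 equivalence classes.
The equivalence class containing q3 is {q2,q3,q5}, of size 3.

3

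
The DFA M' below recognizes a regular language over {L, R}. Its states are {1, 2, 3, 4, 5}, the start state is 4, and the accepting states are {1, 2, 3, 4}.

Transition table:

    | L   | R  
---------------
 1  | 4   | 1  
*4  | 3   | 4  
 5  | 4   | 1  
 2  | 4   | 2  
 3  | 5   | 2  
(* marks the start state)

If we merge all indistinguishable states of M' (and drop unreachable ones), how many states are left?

P0 = {1,2,3,4} | {5}.
Refine {1,2,3,4} on symbol L: members go to different blocks, giving {1,2,4} and {3}.
On input L, block {1,2,4} splits into {1,2} and {4}.
Stable partition: {1,2} | {5} | {3} | {4} — 4 equivalence classes.

4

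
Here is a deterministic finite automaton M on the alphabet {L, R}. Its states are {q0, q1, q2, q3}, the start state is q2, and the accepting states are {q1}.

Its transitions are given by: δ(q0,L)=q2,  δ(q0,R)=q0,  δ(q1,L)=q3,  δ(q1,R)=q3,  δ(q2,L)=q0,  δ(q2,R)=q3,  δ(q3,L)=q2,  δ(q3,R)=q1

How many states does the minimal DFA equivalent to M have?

4

Every state is reachable, so we keep all 4.
P0 = {q1} | {q0,q2,q3}.
On input R, block {q0,q2,q3} splits into {q0,q2} and {q3}.
Refine {q0,q2} on symbol R: members go to different blocks, giving {q0} and {q2}.
The partition is now stable with 4 blocks: {q1} | {q0} | {q3} | {q2}.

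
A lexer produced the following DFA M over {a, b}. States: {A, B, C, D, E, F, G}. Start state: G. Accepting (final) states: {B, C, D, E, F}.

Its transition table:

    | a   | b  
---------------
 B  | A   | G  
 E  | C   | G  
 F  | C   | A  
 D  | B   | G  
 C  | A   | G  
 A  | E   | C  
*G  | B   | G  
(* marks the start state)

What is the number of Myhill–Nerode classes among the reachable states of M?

4

States {D,F} cannot be reached from the start state, so discard them.
Start with accepting vs non-accepting: {B,C,E} | {A,G}.
Refine {B,C,E} on symbol a: members go to different blocks, giving {B,C} and {E}.
Split {A,G} by δ(·,a) → {A} and {G}.
Stable partition: {B,C} | {A} | {E} | {G} — 4 equivalence classes.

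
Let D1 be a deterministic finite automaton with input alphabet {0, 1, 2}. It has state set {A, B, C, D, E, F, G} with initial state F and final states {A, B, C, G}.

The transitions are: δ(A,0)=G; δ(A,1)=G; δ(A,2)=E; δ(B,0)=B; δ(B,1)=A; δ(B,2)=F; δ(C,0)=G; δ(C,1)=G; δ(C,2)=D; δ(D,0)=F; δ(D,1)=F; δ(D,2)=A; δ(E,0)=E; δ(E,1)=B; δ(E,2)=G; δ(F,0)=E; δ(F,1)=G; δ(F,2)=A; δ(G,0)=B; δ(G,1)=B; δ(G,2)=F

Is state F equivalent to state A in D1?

No

First remove the unreachable states {C,D}; 5 states remain.
Initial partition by acceptance: {A,B,G} | {E,F}.
No further refinement is possible. Final partition (2 blocks): {A,B,G} | {E,F}.
F and A end up in different blocks, so they are distinguishable. For instance, the string 'ε' is accepted from only A.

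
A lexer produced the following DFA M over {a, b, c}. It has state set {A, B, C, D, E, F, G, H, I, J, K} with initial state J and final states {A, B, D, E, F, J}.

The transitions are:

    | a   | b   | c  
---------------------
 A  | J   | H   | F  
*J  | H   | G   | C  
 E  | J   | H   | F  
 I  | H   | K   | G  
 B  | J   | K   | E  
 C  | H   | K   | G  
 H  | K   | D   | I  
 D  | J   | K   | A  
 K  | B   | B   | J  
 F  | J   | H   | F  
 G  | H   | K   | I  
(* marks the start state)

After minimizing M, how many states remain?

6

Every state is reachable, so we keep all 11.
Start with accepting vs non-accepting: {A,B,D,E,F,J} | {C,G,H,I,K}.
On input a, block {A,B,D,E,F,J} splits into {A,B,D,E,F} and {J}.
Split {C,G,H,I,K} by δ(·,a) → {C,G,H,I} and {K}.
On input b, block {A,B,D,E,F} splits into {A,E,F} and {B,D}.
Refine {C,G,H,I} on symbol a: members go to different blocks, giving {C,G,I} and {H}.
Stable partition: {A,E,F} | {C,G,I} | {J} | {K} | {B,D} | {H} — 6 equivalence classes.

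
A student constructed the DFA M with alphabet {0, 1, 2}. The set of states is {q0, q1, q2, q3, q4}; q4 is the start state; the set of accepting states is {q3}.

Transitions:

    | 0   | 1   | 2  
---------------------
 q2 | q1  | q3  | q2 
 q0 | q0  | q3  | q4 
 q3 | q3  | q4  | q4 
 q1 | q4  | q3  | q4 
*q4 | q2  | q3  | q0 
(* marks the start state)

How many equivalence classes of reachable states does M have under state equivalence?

Every state is reachable, so we keep all 5.
P0 = {q3} | {q0,q1,q2,q4}.
The partition is now stable with 2 blocks: {q3} | {q0,q1,q2,q4}.

2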